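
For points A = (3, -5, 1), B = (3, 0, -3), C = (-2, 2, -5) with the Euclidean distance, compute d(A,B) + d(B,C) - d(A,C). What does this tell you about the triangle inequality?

d(A,B) = √(0² + 5² + 4²) = √41 ≈ 6.4031, d(B,C) = √(5² + 2² + 2²) = √33 ≈ 5.7446, d(A,C) = √(5² + 7² + 6²) = √110 ≈ 10.4881.
d(A,B) + d(B,C) - d(A,C) = 6.4031 + 5.7446 - 10.4881 = 12.1477 - 10.4881 = 1.6596 (to 4 decimal places). This is ≥ 0, so the triangle inequality holds for these points.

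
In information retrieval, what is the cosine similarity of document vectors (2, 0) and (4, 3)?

With u = (2, 0), v = (4, 3):
u·v = 2·4 + 0·3 = 8 + 0 = 8.
|u| = √(2² + 0²) = √4, |v| = √(4² + 3²) = √25, so |u||v| = √(4·25) = √100 = 10.
cos θ = (u·v)/(|u||v|) = 8/10 = 0.8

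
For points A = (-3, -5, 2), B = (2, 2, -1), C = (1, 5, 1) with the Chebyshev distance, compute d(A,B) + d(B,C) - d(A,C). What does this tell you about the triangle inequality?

d(A,B) = max(5, 7, 3) = 7, d(B,C) = max(1, 3, 2) = 3, d(A,C) = max(4, 10, 1) = 10.
d(A,B) + d(B,C) - d(A,C) = 7 + 3 - 10 = 10 - 10 = 0. This is ≥ 0, so the triangle inequality holds for these points.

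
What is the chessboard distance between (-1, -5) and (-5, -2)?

max(|x_i - y_i|) = max(|-1 - (-5)|, |-5 - (-2)|) = max(4, 3) = 4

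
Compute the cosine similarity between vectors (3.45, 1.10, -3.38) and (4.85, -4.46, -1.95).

With u = (3.45, 1.10, -3.38), v = (4.85, -4.46, -1.95):
u·v = 3.45·4.85 + 1.1·(-4.46) + (-3.38)·(-1.95) = 16.7325 + (-4.906) + 6.591 = 18.4175.
|u| = √(3.45² + 1.1² + (-3.38)²) = √(11.9025 + 1.21 + 11.4244) = √24.5369, |v| = √(4.85² + (-4.46)² + (-1.95)²) = √(23.5225 + 19.8916 + 3.8025) = √47.2166.
cos θ = (u·v)/(|u||v|) = 18.4175/(√24.5369·√47.2166) ≈ 0.5411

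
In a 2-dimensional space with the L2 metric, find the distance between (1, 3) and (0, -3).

(Σ|x_i - y_i|^2)^(1/2) = (|1 - 0|^2 + |3 - (-3)|^2)^(1/2)
= (1^2 + 6^2)^(1/2) = (1 + 36)^(1/2) = (37)^(1/2) ≈ 6.0828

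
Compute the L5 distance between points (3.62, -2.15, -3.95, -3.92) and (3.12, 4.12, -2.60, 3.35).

(Σ|x_i - y_i|^5)^(1/5) = (|3.62 - 3.12|^5 + |-2.15 - 4.12|^5 + |-3.95 - (-2.6)|^5 + |-3.92 - 3.35|^5)^(1/5)
= (0.5^5 + 6.27^5 + 1.35^5 + 7.27^5)^(1/5) ≈ (0.0312 + 9690.3107 + 4.484 + 20308.2291)^(1/5) = (30003.055)^(1/5) ≈ 7.8602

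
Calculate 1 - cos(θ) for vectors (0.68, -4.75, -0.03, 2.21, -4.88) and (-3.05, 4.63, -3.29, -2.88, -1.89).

With u = (0.68, -4.75, -0.03, 2.21, -4.88), v = (-3.05, 4.63, -3.29, -2.88, -1.89):
u·v = 0.68·(-3.05) + (-4.75)·4.63 + (-0.03)·(-3.29) + 2.21·(-2.88) + (-4.88)·(-1.89) = (-2.074) + (-21.9925) + 0.0987 + (-6.3648) + 9.2232 = -21.1094.
|u| = √(0.68² + (-4.75)² + (-0.03)² + 2.21² + (-4.88)²) = √(0.4624 + 22.5625 + 0.0009 + 4.8841 + 23.8144) = √51.7243, |v| = √((-3.05)² + 4.63² + (-3.29)² + (-2.88)² + (-1.89)²) = √(9.3025 + 21.4369 + 10.8241 + 8.2944 + 3.5721) = √53.43.
cos θ = (u·v)/(|u||v|) = -21.1094/(√51.7243·√53.43) ≈ -0.4015
Cosine distance = 1 - cos θ ≈ 1 - (-0.4015) = 1.4015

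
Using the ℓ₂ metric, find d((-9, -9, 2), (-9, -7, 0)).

√(Σ(x_i - y_i)²) = √((-9 - (-9))² + (-9 - (-7))² + (2 - 0)²)
= √(0² + (-2)² + 2²) = √(0 + 4 + 4) = √8 ≈ 2.8284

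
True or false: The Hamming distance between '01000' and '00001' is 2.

Differing positions: 2, 5. Hamming distance = 2, so the claim is true.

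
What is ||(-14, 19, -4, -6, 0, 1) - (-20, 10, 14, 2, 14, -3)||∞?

max(|x_i - y_i|) = max(|-14 - (-20)|, |19 - 10|, |-4 - 14|, |-6 - 2|, |0 - 14|, |1 - (-3)|) = max(6, 9, 18, 8, 14, 4) = 18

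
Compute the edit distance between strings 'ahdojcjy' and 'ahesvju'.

Let D[i][j] be the edit distance between the first i characters of 'ahdojcjy' and the first j characters of 'ahesvju', with D[i][0] = i, D[0][j] = j, and D[i][j] = D[i-1][j-1] if the characters match, else 1 + min(D[i-1][j], D[i][j-1], D[i-1][j-1]). Filling the table (rows: prefixes of 'ahdojcjy', columns: prefixes of 'ahesvju'):
     ε  a  h  e  s  v  j  u
  ε  0  1  2  3  4  5  6  7
  a  1  0  1  2  3  4  5  6
  h  2  1  0  1  2  3  4  5
  d  3  2  1  1  2  3  4  5
  o  4  3  2  2  2  3  4  5
  j  5  4  3  3  3  3  3  4
  c  6  5  4  4  4  4  4  4
  j  7  6  5  5  5  5  4  5
  y  8  7  6  6  6  6  5  5
The bottom-right entry gives D[8][7] = 5, so no sequence of fewer than 5 edits works. Backtracking through the table gives one optimal edit sequence (5 edits):
  ahdojcjy → ahojcjy (del d @3)
  ahojcjy → ahejcjy (sub o→e @3)
  ahejcjy → ahescjy (sub j→s @4)
  ahescjy → ahesvjy (sub c→v @5)
  ahesvjy → ahesvju (sub y→u @7)
Edit distance = 5.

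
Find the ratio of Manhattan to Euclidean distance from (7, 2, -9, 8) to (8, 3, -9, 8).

L1 = |7 - 8| + |2 - 3| + |-9 - (-9)| + |8 - 8| = 1 + 1 + 0 + 0 = 2
L2 = √(1² + 1² + 0² + 0²) = √2 ≈ 1.4142
L1 ≥ L2 always (equality iff movement is along one axis); L1 > L2 here.
Ratio L1/L2 = 2/√2 ≈ 1.4142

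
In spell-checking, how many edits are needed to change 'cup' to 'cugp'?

Let D[i][j] be the edit distance between the first i characters of 'cup' and the first j characters of 'cugp', with D[i][0] = i, D[0][j] = j, and D[i][j] = D[i-1][j-1] if the characters match, else 1 + min(D[i-1][j], D[i][j-1], D[i-1][j-1]). Filling the table (rows: prefixes of 'cup', columns: prefixes of 'cugp'):
     ε  c  u  g  p
  ε  0  1  2  3  4
  c  1  0  1  2  3
  u  2  1  0  1  2
  p  3  2  1  1  1
The bottom-right entry gives D[3][4] = 1, so no sequence of fewer than 1 edit works. Backtracking through the table gives one optimal edit sequence (1 edit):
  cup → cugp (ins g @3)
Edit distance = 1.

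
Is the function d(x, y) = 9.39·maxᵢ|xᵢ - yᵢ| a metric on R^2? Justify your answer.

Yes. The L∞ (Chebyshev) norm induces a metric on R^2, and multiplying a metric by a positive constant 9.39 > 0 preserves all four axioms: non-negativity (9.39·||x-y|| ≥ 0), identity (9.39·||x-y|| = 0 ⟺ ||x-y|| = 0 ⟺ x = y), symmetry (||x-y|| = ||y-x||), and the triangle inequality (9.39·||x-z|| ≤ 9.39·||x-y|| + 9.39·||y-z||). So d is a metric.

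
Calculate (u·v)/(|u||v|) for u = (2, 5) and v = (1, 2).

With u = (2, 5), v = (1, 2):
u·v = 2·1 + 5·2 = 2 + 10 = 12.
|u| = √(2² + 5²) = √29, |v| = √(1² + 2²) = √5, so |u||v| = √(29·5) = √145.
cos θ = (u·v)/(|u||v|) = 12/√145 ≈ 0.9965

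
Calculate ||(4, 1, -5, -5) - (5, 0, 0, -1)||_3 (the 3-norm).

(Σ|x_i - y_i|^3)^(1/3) = (|4 - 5|^3 + |1 - 0|^3 + |-5 - 0|^3 + |-5 - (-1)|^3)^(1/3)
= (1^3 + 1^3 + 5^3 + 4^3)^(1/3) = (1 + 1 + 125 + 64)^(1/3) = (191)^(1/3) ≈ 5.759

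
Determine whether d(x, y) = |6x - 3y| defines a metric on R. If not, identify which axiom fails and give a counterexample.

No. d fails symmetry: d(4, 6) = |6·4 - 3·6| = |6| = 6, but d(6, 4) = |6·6 - 3·4| = |24| = 24. Since 6 ≠ 24, d(x,y) ≠ d(y,x) in general.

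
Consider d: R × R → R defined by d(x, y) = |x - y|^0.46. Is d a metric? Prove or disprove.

Yes. With 0 < p = 0.46 ≤ 1, d(x,y) = |x-y|^0.46 is a metric on R. Non-negativity and symmetry are immediate; |x-y|^0.46 = 0 ⟺ |x-y| = 0 ⟺ x = y. For the triangle inequality, the function t ↦ t^0.46 is subadditive on [0,∞) when p ≤ 1, so |x-z|^0.46 ≤ (|x-y| + |y-z|)^0.46 ≤ |x-y|^0.46 + |y-z|^0.46.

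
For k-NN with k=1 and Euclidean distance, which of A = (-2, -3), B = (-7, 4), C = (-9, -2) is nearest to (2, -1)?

Distances: d(A) ≈ 4.4721, d(B) ≈ 10.2956, d(C) ≈ 11.0454. Nearest: A = (-2, -3) with distance 4.4721.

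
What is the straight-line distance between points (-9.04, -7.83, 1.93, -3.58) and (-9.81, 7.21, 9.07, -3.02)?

√(Σ(x_i - y_i)²) = √((-9.04 - (-9.81))² + (-7.83 - 7.21)² + (1.93 - 9.07)² + (-3.58 - (-3.02))²)
= √(0.77² + (-15.04)² + (-7.14)² + (-0.56)²) = √(0.5929 + 226.2016 + 50.9796 + 0.3136) = √278.0877 ≈ 16.676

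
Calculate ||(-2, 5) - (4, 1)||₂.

√(Σ(x_i - y_i)²) = √((-2 - 4)² + (5 - 1)²)
= √((-6)² + 4²) = √(36 + 16) = √52 ≈ 7.2111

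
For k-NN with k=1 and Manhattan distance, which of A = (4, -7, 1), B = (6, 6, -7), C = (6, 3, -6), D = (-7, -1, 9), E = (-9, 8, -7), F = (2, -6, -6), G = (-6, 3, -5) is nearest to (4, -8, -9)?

Distances: d(A) = 11, d(B) = 18, d(C) = 16, d(D) = 36, d(E) = 31, d(F) = 7, d(G) = 25. Nearest: F = (2, -6, -6) with distance 7.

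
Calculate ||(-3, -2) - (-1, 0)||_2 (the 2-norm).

(Σ|x_i - y_i|^2)^(1/2) = (|-3 - (-1)|^2 + |-2 - 0|^2)^(1/2)
= (2^2 + 2^2)^(1/2) = (4 + 4)^(1/2) = (8)^(1/2) ≈ 2.8284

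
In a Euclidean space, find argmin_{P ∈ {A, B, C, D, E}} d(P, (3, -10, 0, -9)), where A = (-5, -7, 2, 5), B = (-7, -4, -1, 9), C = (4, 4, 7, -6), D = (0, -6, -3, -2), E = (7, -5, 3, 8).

Distances: d(A) ≈ 16.5227, d(B) ≈ 21.4709, d(C) ≈ 15.9687, d(D) ≈ 9.1104, d(E) ≈ 18.412. Nearest: D = (0, -6, -3, -2) with distance 9.1104.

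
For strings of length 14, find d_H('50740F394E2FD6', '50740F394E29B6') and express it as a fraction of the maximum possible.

Differing positions: 12, 13. Hamming distance = 2. The maximum possible Hamming distance for length-14 strings is 14, so d_H/14 = 2/14 ≈ 0.1429.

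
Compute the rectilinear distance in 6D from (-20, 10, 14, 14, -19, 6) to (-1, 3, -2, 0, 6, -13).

Σ|x_i - y_i| = |-20 - (-1)| + |10 - 3| + |14 - (-2)| + |14 - 0| + |-19 - 6| + |6 - (-13)| = 19 + 7 + 16 + 14 + 25 + 19 = 100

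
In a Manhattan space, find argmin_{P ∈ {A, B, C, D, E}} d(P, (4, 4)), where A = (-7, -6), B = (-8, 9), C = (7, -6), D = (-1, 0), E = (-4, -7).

Distances: d(A) = 21, d(B) = 17, d(C) = 13, d(D) = 9, d(E) = 19. Nearest: D = (-1, 0) with distance 9.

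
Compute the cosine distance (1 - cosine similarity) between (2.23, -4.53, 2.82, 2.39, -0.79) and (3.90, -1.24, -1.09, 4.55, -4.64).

With u = (2.23, -4.53, 2.82, 2.39, -0.79), v = (3.90, -1.24, -1.09, 4.55, -4.64):
u·v = 2.23·3.9 + (-4.53)·(-1.24) + 2.82·(-1.09) + 2.39·4.55 + (-0.79)·(-4.64) = 8.697 + 5.6172 + (-3.0738) + 10.8745 + 3.6656 = 25.7805.
|u| = √(2.23² + (-4.53)² + 2.82² + 2.39² + (-0.79)²) = √(4.9729 + 20.5209 + 7.9524 + 5.7121 + 0.6241) = √39.7824, |v| = √(3.9² + (-1.24)² + (-1.09)² + 4.55² + (-4.64)²) = √(15.21 + 1.5376 + 1.1881 + 20.7025 + 21.5296) = √60.1678.
cos θ = (u·v)/(|u||v|) = 25.7805/(√39.7824·√60.1678) ≈ 0.5269
Cosine distance = 1 - cos θ ≈ 1 - 0.5269 = 0.4731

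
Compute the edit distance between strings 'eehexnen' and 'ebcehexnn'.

Let D[i][j] be the edit distance between the first i characters of 'eehexnen' and the first j characters of 'ebcehexnn', with D[i][0] = i, D[0][j] = j, and D[i][j] = D[i-1][j-1] if the characters match, else 1 + min(D[i-1][j], D[i][j-1], D[i-1][j-1]). Filling the table (rows: prefixes of 'eehexnen', columns: prefixes of 'ebcehexnn'):
     ε  e  b  c  e  h  e  x  n  n
  ε  0  1  2  3  4  5  6  7  8  9
  e  1  0  1  2  3  4  5  6  7  8
  e  2  1  1  2  2  3  4  5  6  7
  h  3  2  2  2  3  2  3  4  5  6
  e  4  3  3  3  2  3  2  3  4  5
  x  5  4  4  4  3  3  3  2  3  4
  n  6  5  5  5  4  4  4  3  2  3
  e  7  6  6  6  5  5  4  4  3  3
  n  8  7  7  7  6  6  5  5  4  3
The bottom-right entry gives D[8][9] = 3, so no sequence of fewer than 3 edits works. Backtracking through the table gives one optimal edit sequence (3 edits):
  eehexnen → ebehexnen (ins b @2)
  ebehexnen → ebcehexnen (ins c @3)
  ebcehexnen → ebcehexnn (del e @9)
Edit distance = 3.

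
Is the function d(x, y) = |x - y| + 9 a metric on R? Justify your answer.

No. d fails identity of indiscernibles (specifically d(x,x) = 0): d(2, 2) = |2 - 2| + 9 = 0 + 9 = 9 ≠ 0.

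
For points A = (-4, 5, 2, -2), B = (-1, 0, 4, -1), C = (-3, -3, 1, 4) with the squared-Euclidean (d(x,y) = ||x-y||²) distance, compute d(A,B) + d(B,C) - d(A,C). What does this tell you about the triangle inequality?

d(A,B) = 3² + 5² + 2² + 1² = 39, d(B,C) = 2² + 3² + 3² + 5² = 47, d(A,C) = 1² + 8² + 1² + 6² = 102.
d(A,B) + d(B,C) - d(A,C) = 39 + 47 - 102 = 86 - 102 = -16. This is < 0, so the triangle inequality FAILS for these points (squared-Euclidean is not a metric).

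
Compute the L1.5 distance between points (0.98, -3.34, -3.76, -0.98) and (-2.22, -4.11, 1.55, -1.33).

(Σ|x_i - y_i|^1.5)^(1/1.5) = (|0.98 - (-2.22)|^1.5 + |-3.34 - (-4.11)|^1.5 + |-3.76 - 1.55|^1.5 + |-0.98 - (-1.33)|^1.5)^(1/1.5)
= (3.2^1.5 + 0.77^1.5 + 5.31^1.5 + 0.35^1.5)^(1/1.5) ≈ (5.7243 + 0.6757 + 12.2361 + 0.2071)^(1/1.5) = (18.8432)^(1/1.5) ≈ 7.0811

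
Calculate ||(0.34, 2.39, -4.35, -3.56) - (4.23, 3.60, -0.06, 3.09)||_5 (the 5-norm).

(Σ|x_i - y_i|^5)^(1/5) = (|0.34 - 4.23|^5 + |2.39 - 3.6|^5 + |-4.35 - (-0.06)|^5 + |-3.56 - 3.09|^5)^(1/5)
= (3.89^5 + 1.21^5 + 4.29^5 + 6.65^5)^(1/5) ≈ (890.734 + 2.5937 + 1453.0697 + 13004.9362)^(1/5) = (15351.3336)^(1/5) ≈ 6.8743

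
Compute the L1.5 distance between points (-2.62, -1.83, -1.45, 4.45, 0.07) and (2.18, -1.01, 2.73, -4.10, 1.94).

(Σ|x_i - y_i|^1.5)^(1/1.5) = (|-2.62 - 2.18|^1.5 + |-1.83 - (-1.01)|^1.5 + |-1.45 - 2.73|^1.5 + |4.45 - (-4.1)|^1.5 + |0.07 - 1.94|^1.5)^(1/1.5)
= (4.8^1.5 + 0.82^1.5 + 4.18^1.5 + 8.55^1.5 + 1.87^1.5)^(1/1.5) ≈ (10.5163 + 0.7425 + 8.546 + 25.0005 + 2.5572)^(1/1.5) = (47.3625)^(1/1.5) ≈ 13.0905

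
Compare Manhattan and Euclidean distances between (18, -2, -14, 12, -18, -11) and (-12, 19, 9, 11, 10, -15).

L1 = |18 - (-12)| + |-2 - 19| + |-14 - 9| + |12 - 11| + |-18 - 10| + |-11 - (-15)| = 30 + 21 + 23 + 1 + 28 + 4 = 107
L2 = √(30² + 21² + 23² + 1² + 28² + 4²) = √2671 ≈ 51.6817
L1 ≥ L2 always (equality iff movement is along one axis); L1 > L2 here.
Ratio L1/L2 = 107/√2671 ≈ 2.0704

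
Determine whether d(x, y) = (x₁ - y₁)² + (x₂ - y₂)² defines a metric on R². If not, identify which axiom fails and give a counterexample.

No. The squared Euclidean distance fails the triangle inequality. Counterexample: x = (0, 0), y = (5, 1), z = (10, 2). d(x,z) = 10² + 2² = 104, but d(x,y) + d(y,z) = (5² + 1²) + (5² + 1²) = 26 + 26 = 52. Since 104 > 52, the triangle inequality is violated. (Note: √d, the ordinary Euclidean distance, IS a metric.)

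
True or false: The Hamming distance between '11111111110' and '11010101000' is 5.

Differing positions: 3, 5, 7, 9, 10. Hamming distance = 5, so the claim is true.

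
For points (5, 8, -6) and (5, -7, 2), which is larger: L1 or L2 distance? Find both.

L1 = |5 - 5| + |8 - (-7)| + |-6 - 2| = 0 + 15 + 8 = 23
L2 = √(0² + 15² + 8²) = √289 = 17
L1 ≥ L2 always (equality iff movement is along one axis); L1 > L2 here.
Ratio L1/L2 = 23/17 ≈ 1.3529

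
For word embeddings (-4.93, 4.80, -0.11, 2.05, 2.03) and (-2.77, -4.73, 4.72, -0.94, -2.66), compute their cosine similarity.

With u = (-4.93, 4.80, -0.11, 2.05, 2.03), v = (-2.77, -4.73, 4.72, -0.94, -2.66):
u·v = (-4.93)·(-2.77) + 4.8·(-4.73) + (-0.11)·4.72 + 2.05·(-0.94) + 2.03·(-2.66) = 13.6561 + (-22.704) + (-0.5192) + (-1.927) + (-5.3998) = -16.8939.
|u| = √((-4.93)² + 4.8² + (-0.11)² + 2.05² + 2.03²) = √(24.3049 + 23.04 + 0.0121 + 4.2025 + 4.1209) = √55.6804, |v| = √((-2.77)² + (-4.73)² + 4.72² + (-0.94)² + (-2.66)²) = √(7.6729 + 22.3729 + 22.2784 + 0.8836 + 7.0756) = √60.2834.
cos θ = (u·v)/(|u||v|) = -16.8939/(√55.6804·√60.2834) ≈ -0.2916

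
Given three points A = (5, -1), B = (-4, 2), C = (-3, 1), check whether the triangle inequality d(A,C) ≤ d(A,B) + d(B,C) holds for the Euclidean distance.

d(A,B) = √(9² + 3²) = √90 ≈ 9.4868, d(B,C) = √(1² + 1²) = √2 ≈ 1.4142, d(A,C) = √(8² + 2²) = √68 ≈ 8.2462.
d(A,C) ≈ 8.2462 ≤ 9.4868 + 1.4142 = 10.901. Triangle inequality is satisfied.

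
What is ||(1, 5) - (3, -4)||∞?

max(|x_i - y_i|) = max(|1 - 3|, |5 - (-4)|) = max(2, 9) = 9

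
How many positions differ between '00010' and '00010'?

Differing positions: none. Hamming distance = 0.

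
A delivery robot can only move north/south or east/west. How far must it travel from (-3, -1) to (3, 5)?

Σ|x_i - y_i| = |-3 - 3| + |-1 - 5| = 6 + 6 = 12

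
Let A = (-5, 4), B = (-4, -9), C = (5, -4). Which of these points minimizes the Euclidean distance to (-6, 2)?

Distances: d(A) ≈ 2.2361, d(B) ≈ 11.1803, d(C) ≈ 12.53. Nearest: A = (-5, 4) with distance 2.2361.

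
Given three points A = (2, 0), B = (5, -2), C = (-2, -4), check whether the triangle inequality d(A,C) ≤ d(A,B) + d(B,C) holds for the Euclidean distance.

d(A,B) = √(3² + 2²) = √13 ≈ 3.6056, d(B,C) = √(7² + 2²) = √53 ≈ 7.2801, d(A,C) = √(4² + 4²) = √32 ≈ 5.6569.
d(A,C) ≈ 5.6569 ≤ 3.6056 + 7.2801 = 10.8857. Triangle inequality is satisfied.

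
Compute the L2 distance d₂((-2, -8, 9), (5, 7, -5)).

√(Σ(x_i - y_i)²) = √((-2 - 5)² + (-8 - 7)² + (9 - (-5))²)
= √((-7)² + (-15)² + 14²) = √(49 + 225 + 196) = √470 ≈ 21.6795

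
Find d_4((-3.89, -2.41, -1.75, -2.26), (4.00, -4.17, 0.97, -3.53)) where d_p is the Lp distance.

(Σ|x_i - y_i|^4)^(1/4) = (|-3.89 - 4|^4 + |-2.41 - (-4.17)|^4 + |-1.75 - 0.97|^4 + |-2.26 - (-3.53)|^4)^(1/4)
= (7.89^4 + 1.76^4 + 2.72^4 + 1.27^4)^(1/4) ≈ (3875.324 + 9.5951 + 54.7363 + 2.6014)^(1/4) = (3942.2568)^(1/4) ≈ 7.9238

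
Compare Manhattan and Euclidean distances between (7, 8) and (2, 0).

L1 = |7 - 2| + |8 - 0| = 5 + 8 = 13
L2 = √(5² + 8²) = √89 ≈ 9.434
L1 ≥ L2 always (equality iff movement is along one axis); L1 > L2 here.
Ratio L1/L2 = 13/√89 ≈ 1.378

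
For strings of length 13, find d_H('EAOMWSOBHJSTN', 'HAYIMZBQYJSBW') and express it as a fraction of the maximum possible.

Differing positions: 1, 3, 4, 5, 6, 7, 8, 9, 12, 13. Hamming distance = 10. The maximum possible Hamming distance for length-13 strings is 13, so d_H/13 = 10/13 ≈ 0.7692.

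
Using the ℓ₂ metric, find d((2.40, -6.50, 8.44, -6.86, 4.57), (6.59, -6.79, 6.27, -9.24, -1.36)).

√(Σ(x_i - y_i)²) = √((2.4 - 6.59)² + (-6.5 - (-6.79))² + (8.44 - 6.27)² + (-6.86 - (-9.24))² + (4.57 - (-1.36))²)
= √((-4.19)² + 0.29² + 2.17² + 2.38² + 5.93²) = √(17.5561 + 0.0841 + 4.7089 + 5.6644 + 35.1649) = √63.1784 ≈ 7.9485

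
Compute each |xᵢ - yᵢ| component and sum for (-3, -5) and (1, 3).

Σ|x_i - y_i| = |-3 - 1| + |-5 - 3| = 4 + 8 = 12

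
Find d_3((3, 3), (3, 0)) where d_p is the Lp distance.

(Σ|x_i - y_i|^3)^(1/3) = (|3 - 3|^3 + |3 - 0|^3)^(1/3)
= (0^3 + 3^3)^(1/3) = (0 + 27)^(1/3) = (27)^(1/3) = 3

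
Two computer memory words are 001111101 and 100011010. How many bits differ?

Differing positions: 1, 3, 4, 7, 8, 9. Hamming distance = 6.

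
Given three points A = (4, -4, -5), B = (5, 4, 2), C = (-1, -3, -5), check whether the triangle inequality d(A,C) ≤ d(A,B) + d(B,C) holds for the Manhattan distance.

d(A,B) = 1 + 8 + 7 = 16, d(B,C) = 6 + 7 + 7 = 20, d(A,C) = 5 + 1 + 0 = 6.
d(A,C) = 6 ≤ 16 + 20 = 36. Triangle inequality is satisfied.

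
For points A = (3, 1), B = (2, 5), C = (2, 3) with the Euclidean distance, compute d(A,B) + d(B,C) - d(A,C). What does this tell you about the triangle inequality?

d(A,B) = √(1² + 4²) = √17 ≈ 4.1231, d(B,C) = √(0² + 2²) = √4 = 2, d(A,C) = √(1² + 2²) = √5 ≈ 2.2361.
d(A,B) + d(B,C) - d(A,C) = 4.1231 + 2 - 2.2361 = 6.1231 - 2.2361 = 3.887 (to 4 decimal places). This is ≥ 0, so the triangle inequality holds for these points.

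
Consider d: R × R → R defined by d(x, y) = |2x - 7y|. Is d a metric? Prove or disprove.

No. d fails symmetry: d(4, 7) = |2·4 - 7·7| = |-41| = 41, but d(7, 4) = |2·7 - 7·4| = |-14| = 14. Since 41 ≠ 14, d(x,y) ≠ d(y,x) in general.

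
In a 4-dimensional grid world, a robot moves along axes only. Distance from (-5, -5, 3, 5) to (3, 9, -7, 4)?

Σ|x_i - y_i| = |-5 - 3| + |-5 - 9| + |3 - (-7)| + |5 - 4| = 8 + 14 + 10 + 1 = 33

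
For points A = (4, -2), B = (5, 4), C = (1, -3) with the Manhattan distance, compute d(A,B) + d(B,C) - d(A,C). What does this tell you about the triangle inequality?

d(A,B) = 1 + 6 = 7, d(B,C) = 4 + 7 = 11, d(A,C) = 3 + 1 = 4.
d(A,B) + d(B,C) - d(A,C) = 7 + 11 - 4 = 18 - 4 = 14. This is ≥ 0, so the triangle inequality holds for these points.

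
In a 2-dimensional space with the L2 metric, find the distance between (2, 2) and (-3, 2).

(Σ|x_i - y_i|^2)^(1/2) = (|2 - (-3)|^2 + |2 - 2|^2)^(1/2)
= (5^2 + 0^2)^(1/2) = (25 + 0)^(1/2) = (25)^(1/2) = 5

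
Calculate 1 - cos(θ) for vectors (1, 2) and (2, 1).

With u = (1, 2), v = (2, 1):
u·v = 1·2 + 2·1 = 2 + 2 = 4.
|u| = √(1² + 2²) = √5, |v| = √(2² + 1²) = √5, so |u||v| = √(5·5) = √25 = 5.
cos θ = (u·v)/(|u||v|) = 4/5 = 0.8
Cosine distance = 1 - cos θ = 1 - 0.8 = 0.2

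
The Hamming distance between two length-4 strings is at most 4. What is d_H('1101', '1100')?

Differing positions: 4. Hamming distance = 1. The maximum possible Hamming distance for length-4 strings is 4, so d_H/4 = 1/4 = 0.25.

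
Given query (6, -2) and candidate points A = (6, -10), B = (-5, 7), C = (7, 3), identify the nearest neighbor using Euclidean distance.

Distances: d(A) = 8, d(B) ≈ 14.2127, d(C) ≈ 5.099. Nearest: C = (7, 3) with distance 5.099.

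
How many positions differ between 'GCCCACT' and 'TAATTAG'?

Differing positions: 1, 2, 3, 4, 5, 6, 7. Hamming distance = 7.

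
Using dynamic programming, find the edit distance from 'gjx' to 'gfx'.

Let D[i][j] be the edit distance between the first i characters of 'gjx' and the first j characters of 'gfx', with D[i][0] = i, D[0][j] = j, and D[i][j] = D[i-1][j-1] if the characters match, else 1 + min(D[i-1][j], D[i][j-1], D[i-1][j-1]). Filling the table (rows: prefixes of 'gjx', columns: prefixes of 'gfx'):
     ε  g  f  x
  ε  0  1  2  3
  g  1  0  1  2
  j  2  1  1  2
  x  3  2  2  1
The bottom-right entry gives D[3][3] = 1, so no sequence of fewer than 1 edit works. Backtracking through the table gives one optimal edit sequence (1 edit):
  gjx → gfx (sub j→f @2)
Edit distance = 1.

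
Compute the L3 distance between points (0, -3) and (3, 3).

(Σ|x_i - y_i|^3)^(1/3) = (|0 - 3|^3 + |-3 - 3|^3)^(1/3)
= (3^3 + 6^3)^(1/3) = (27 + 216)^(1/3) = (243)^(1/3) ≈ 6.2403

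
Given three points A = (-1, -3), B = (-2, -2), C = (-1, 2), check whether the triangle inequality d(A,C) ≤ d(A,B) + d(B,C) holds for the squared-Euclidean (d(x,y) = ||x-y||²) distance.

d(A,B) = 1² + 1² = 2, d(B,C) = 1² + 4² = 17, d(A,C) = 0² + 5² = 25.
d(A,C) = 25 > 2 + 17 = 19. Triangle inequality is VIOLATED. (Squared-Euclidean is not a metric — this is a counterexample.)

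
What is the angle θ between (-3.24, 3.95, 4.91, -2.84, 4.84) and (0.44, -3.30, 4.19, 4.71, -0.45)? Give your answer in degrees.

With u = (-3.24, 3.95, 4.91, -2.84, 4.84), v = (0.44, -3.30, 4.19, 4.71, -0.45):
u·v = (-3.24)·0.44 + 3.95·(-3.3) + 4.91·4.19 + (-2.84)·4.71 + 4.84·(-0.45) = (-1.4256) + (-13.035) + 20.5729 + (-13.3764) + (-2.178) = -9.4421.
|u| = √((-3.24)² + 3.95² + 4.91² + (-2.84)² + 4.84²) = √(10.4976 + 15.6025 + 24.1081 + 8.0656 + 23.4256) = √81.6994, |v| = √(0.44² + (-3.3)² + 4.19² + 4.71² + (-0.45)²) = √(0.1936 + 10.89 + 17.5561 + 22.1841 + 0.2025) = √51.0263.
cos θ = (u·v)/(|u||v|) = -9.4421/(√81.6994·√51.0263) ≈ -0.146239
θ = arccos(-0.146239) ≈ 98.41°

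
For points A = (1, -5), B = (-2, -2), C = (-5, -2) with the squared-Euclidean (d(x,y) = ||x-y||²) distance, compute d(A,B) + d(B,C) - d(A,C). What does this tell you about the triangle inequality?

d(A,B) = 3² + 3² = 18, d(B,C) = 3² + 0² = 9, d(A,C) = 6² + 3² = 45.
d(A,B) + d(B,C) - d(A,C) = 18 + 9 - 45 = 27 - 45 = -18. This is < 0, so the triangle inequality FAILS for these points (squared-Euclidean is not a metric).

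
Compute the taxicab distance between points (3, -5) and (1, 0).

Σ|x_i - y_i| = |3 - 1| + |-5 - 0| = 2 + 5 = 7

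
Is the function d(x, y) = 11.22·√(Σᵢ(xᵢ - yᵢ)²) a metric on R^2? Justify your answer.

Yes. The L2 (Euclidean) norm induces a metric on R^2, and multiplying a metric by a positive constant 11.22 > 0 preserves all four axioms: non-negativity (11.22·||x-y|| ≥ 0), identity (11.22·||x-y|| = 0 ⟺ ||x-y|| = 0 ⟺ x = y), symmetry (||x-y|| = ||y-x||), and the triangle inequality (11.22·||x-z|| ≤ 11.22·||x-y|| + 11.22·||y-z||). So d is a metric.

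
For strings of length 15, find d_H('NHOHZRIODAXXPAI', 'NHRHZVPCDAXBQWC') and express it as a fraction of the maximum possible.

Differing positions: 3, 6, 7, 8, 12, 13, 14, 15. Hamming distance = 8. The maximum possible Hamming distance for length-15 strings is 15, so d_H/15 = 8/15 ≈ 0.5333.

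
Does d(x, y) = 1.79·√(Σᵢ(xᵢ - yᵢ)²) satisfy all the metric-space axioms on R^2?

Yes. The L2 (Euclidean) norm induces a metric on R^2, and multiplying a metric by a positive constant 1.79 > 0 preserves all four axioms: non-negativity (1.79·||x-y|| ≥ 0), identity (1.79·||x-y|| = 0 ⟺ ||x-y|| = 0 ⟺ x = y), symmetry (||x-y|| = ||y-x||), and the triangle inequality (1.79·||x-z|| ≤ 1.79·||x-y|| + 1.79·||y-z||). So d is a metric.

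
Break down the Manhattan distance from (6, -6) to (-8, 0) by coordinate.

Σ|x_i - y_i| = |6 - (-8)| + |-6 - 0| = 14 + 6 = 20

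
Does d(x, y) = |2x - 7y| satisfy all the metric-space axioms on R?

No. d fails symmetry: d(2, 9) = |2·2 - 7·9| = |-59| = 59, but d(9, 2) = |2·9 - 7·2| = |4| = 4. Since 59 ≠ 4, d(x,y) ≠ d(y,x) in general.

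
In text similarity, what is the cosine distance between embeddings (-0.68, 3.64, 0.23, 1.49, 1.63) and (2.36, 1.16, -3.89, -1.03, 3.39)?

With u = (-0.68, 3.64, 0.23, 1.49, 1.63), v = (2.36, 1.16, -3.89, -1.03, 3.39):
u·v = (-0.68)·2.36 + 3.64·1.16 + 0.23·(-3.89) + 1.49·(-1.03) + 1.63·3.39 = (-1.6048) + 4.2224 + (-0.8947) + (-1.5347) + 5.5257 = 5.7139.
|u| = √((-0.68)² + 3.64² + 0.23² + 1.49² + 1.63²) = √(0.4624 + 13.2496 + 0.0529 + 2.2201 + 2.6569) = √18.6419, |v| = √(2.36² + 1.16² + (-3.89)² + (-1.03)² + 3.39²) = √(5.5696 + 1.3456 + 15.1321 + 1.0609 + 11.4921) = √34.6003.
cos θ = (u·v)/(|u||v|) = 5.7139/(√18.6419·√34.6003) ≈ 0.225
Cosine distance = 1 - cos θ ≈ 1 - 0.225 = 0.775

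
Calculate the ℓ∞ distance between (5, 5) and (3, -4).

max(|x_i - y_i|) = max(|5 - 3|, |5 - (-4)|) = max(2, 9) = 9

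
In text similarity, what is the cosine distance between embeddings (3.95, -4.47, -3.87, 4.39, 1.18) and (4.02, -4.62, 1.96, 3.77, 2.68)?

With u = (3.95, -4.47, -3.87, 4.39, 1.18), v = (4.02, -4.62, 1.96, 3.77, 2.68):
u·v = 3.95·4.02 + (-4.47)·(-4.62) + (-3.87)·1.96 + 4.39·3.77 + 1.18·2.68 = 15.879 + 20.6514 + (-7.5852) + 16.5503 + 3.1624 = 48.6579.
|u| = √(3.95² + (-4.47)² + (-3.87)² + 4.39² + 1.18²) = √(15.6025 + 19.9809 + 14.9769 + 19.2721 + 1.3924) = √71.2248, |v| = √(4.02² + (-4.62)² + 1.96² + 3.77² + 2.68²) = √(16.1604 + 21.3444 + 3.8416 + 14.2129 + 7.1824) = √62.7417.
cos θ = (u·v)/(|u||v|) = 48.6579/(√71.2248·√62.7417) ≈ 0.7279
Cosine distance = 1 - cos θ ≈ 1 - 0.7279 = 0.2721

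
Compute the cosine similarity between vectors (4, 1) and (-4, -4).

With u = (4, 1), v = (-4, -4):
u·v = 4·(-4) + 1·(-4) = (-16) + (-4) = -20.
|u| = √(4² + 1²) = √17, |v| = √((-4)² + (-4)²) = √32, so |u||v| = √(17·32) = √544.
cos θ = (u·v)/(|u||v|) = -20/√544 ≈ -0.8575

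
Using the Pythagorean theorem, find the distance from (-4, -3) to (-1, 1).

√(Σ(x_i - y_i)²) = √((-4 - (-1))² + (-3 - 1)²)
= √((-3)² + (-4)²) = √(9 + 16) = √25 = 5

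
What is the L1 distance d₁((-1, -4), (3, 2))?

Σ|x_i - y_i| = |-1 - 3| + |-4 - 2| = 4 + 6 = 10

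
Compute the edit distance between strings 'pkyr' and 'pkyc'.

Let D[i][j] be the edit distance between the first i characters of 'pkyr' and the first j characters of 'pkyc', with D[i][0] = i, D[0][j] = j, and D[i][j] = D[i-1][j-1] if the characters match, else 1 + min(D[i-1][j], D[i][j-1], D[i-1][j-1]). Filling the table (rows: prefixes of 'pkyr', columns: prefixes of 'pkyc'):
     ε  p  k  y  c
  ε  0  1  2  3  4
  p  1  0  1  2  3
  k  2  1  0  1  2
  y  3  2  1  0  1
  r  4  3  2  1  1
The bottom-right entry gives D[4][4] = 1, so no sequence of fewer than 1 edit works. Backtracking through the table gives one optimal edit sequence (1 edit):
  pkyr → pkyc (sub r→c @4)
Edit distance = 1.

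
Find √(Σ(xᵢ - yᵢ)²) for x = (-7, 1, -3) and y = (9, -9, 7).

√(Σ(x_i - y_i)²) = √((-7 - 9)² + (1 - (-9))² + (-3 - 7)²)
= √((-16)² + 10² + (-10)²) = √(256 + 100 + 100) = √456 ≈ 21.3542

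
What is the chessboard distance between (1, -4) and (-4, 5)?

max(|x_i - y_i|) = max(|1 - (-4)|, |-4 - 5|) = max(5, 9) = 9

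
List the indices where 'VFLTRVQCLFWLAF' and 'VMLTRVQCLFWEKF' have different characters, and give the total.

Differing positions: 2, 12, 13. Hamming distance = 3.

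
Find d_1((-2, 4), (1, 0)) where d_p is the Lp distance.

Σ|x_i - y_i| = |-2 - 1| + |4 - 0| = 3 + 4 = 7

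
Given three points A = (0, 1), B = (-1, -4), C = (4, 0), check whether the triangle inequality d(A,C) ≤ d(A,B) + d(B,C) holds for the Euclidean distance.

d(A,B) = √(1² + 5²) = √26 ≈ 5.099, d(B,C) = √(5² + 4²) = √41 ≈ 6.4031, d(A,C) = √(4² + 1²) = √17 ≈ 4.1231.
d(A,C) ≈ 4.1231 ≤ 5.099 + 6.4031 = 11.5021. Triangle inequality is satisfied.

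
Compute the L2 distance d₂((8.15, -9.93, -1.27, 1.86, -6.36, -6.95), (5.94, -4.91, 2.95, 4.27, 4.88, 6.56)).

√(Σ(x_i - y_i)²) = √((8.15 - 5.94)² + (-9.93 - (-4.91))² + (-1.27 - 2.95)² + (1.86 - 4.27)² + (-6.36 - 4.88)² + (-6.95 - 6.56)²)
= √(2.21² + (-5.02)² + (-4.22)² + (-2.41)² + (-11.24)² + (-13.51)²) = √(4.8841 + 25.2004 + 17.8084 + 5.8081 + 126.3376 + 182.5201) = √362.5587 ≈ 19.041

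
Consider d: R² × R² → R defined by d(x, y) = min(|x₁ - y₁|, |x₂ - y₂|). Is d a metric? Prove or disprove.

No. d fails identity of indiscernibles: take x = (1, 0) and y = (1, 1). Then d(x,y) = min(|1 - 1|, |0 - 1|) = min(0, 1) = 0, yet x ≠ y.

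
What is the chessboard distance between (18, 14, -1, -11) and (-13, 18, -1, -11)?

max(|x_i - y_i|) = max(|18 - (-13)|, |14 - 18|, |-1 - (-1)|, |-11 - (-11)|) = max(31, 4, 0, 0) = 31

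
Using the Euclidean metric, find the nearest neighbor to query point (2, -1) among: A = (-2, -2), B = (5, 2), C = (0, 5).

Distances: d(A) ≈ 4.1231, d(B) ≈ 4.2426, d(C) ≈ 6.3246. Nearest: A = (-2, -2) with distance 4.1231.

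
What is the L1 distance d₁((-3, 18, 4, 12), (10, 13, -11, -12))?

Σ|x_i - y_i| = |-3 - 10| + |18 - 13| + |4 - (-11)| + |12 - (-12)| = 13 + 5 + 15 + 24 = 57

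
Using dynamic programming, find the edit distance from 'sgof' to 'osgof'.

Let D[i][j] be the edit distance between the first i characters of 'sgof' and the first j characters of 'osgof', with D[i][0] = i, D[0][j] = j, and D[i][j] = D[i-1][j-1] if the characters match, else 1 + min(D[i-1][j], D[i][j-1], D[i-1][j-1]). Filling the table (rows: prefixes of 'sgof', columns: prefixes of 'osgof'):
     ε  o  s  g  o  f
  ε  0  1  2  3  4  5
  s  1  1  1  2  3  4
  g  2  2  2  1  2  3
  o  3  2  3  2  1  2
  f  4  3  3  3  2  1
The bottom-right entry gives D[4][5] = 1, so no sequence of fewer than 1 edit works. Backtracking through the table gives one optimal edit sequence (1 edit):
  sgof → osgof (ins o @1)
Edit distance = 1.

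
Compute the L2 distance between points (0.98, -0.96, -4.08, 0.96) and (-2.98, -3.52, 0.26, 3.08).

(Σ|x_i - y_i|^2)^(1/2) = (|0.98 - (-2.98)|^2 + |-0.96 - (-3.52)|^2 + |-4.08 - 0.26|^2 + |0.96 - 3.08|^2)^(1/2)
= (3.96^2 + 2.56^2 + 4.34^2 + 2.12^2)^(1/2) = (15.6816 + 6.5536 + 18.8356 + 4.4944)^(1/2) = (45.5652)^(1/2) ≈ 6.7502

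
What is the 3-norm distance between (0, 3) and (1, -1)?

(Σ|x_i - y_i|^3)^(1/3) = (|0 - 1|^3 + |3 - (-1)|^3)^(1/3)
= (1^3 + 4^3)^(1/3) = (1 + 64)^(1/3) = (65)^(1/3) ≈ 4.0207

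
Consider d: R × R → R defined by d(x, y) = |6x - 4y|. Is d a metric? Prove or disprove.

No. d fails symmetry: d(3, 2) = |6·3 - 4·2| = |10| = 10, but d(2, 3) = |6·2 - 4·3| = |0| = 0. Since 10 ≠ 0, d(x,y) ≠ d(y,x) in general.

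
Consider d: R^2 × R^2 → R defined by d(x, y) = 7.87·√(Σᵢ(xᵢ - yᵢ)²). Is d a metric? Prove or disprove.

Yes. The L2 (Euclidean) norm induces a metric on R^2, and multiplying a metric by a positive constant 7.87 > 0 preserves all four axioms: non-negativity (7.87·||x-y|| ≥ 0), identity (7.87·||x-y|| = 0 ⟺ ||x-y|| = 0 ⟺ x = y), symmetry (||x-y|| = ||y-x||), and the triangle inequality (7.87·||x-z|| ≤ 7.87·||x-y|| + 7.87·||y-z||). So d is a metric.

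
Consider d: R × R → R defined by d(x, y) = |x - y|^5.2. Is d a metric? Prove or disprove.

No. d(x,y) = |x-y|^5.2 fails the triangle inequality since p = 5.2 > 1. Counterexample: x = -2, y = 6, z = 13. d(x,z) = |-2 - 13|^5.2 = 15^5.2 ≈ 1305192.4325, but d(x,y) + d(y,z) = 8^5.2 + 7^5.2 ≈ 49667.0005 + 24803.3195 = 74470.32. Since 1305192.4325 > 74470.32, the triangle inequality is violated.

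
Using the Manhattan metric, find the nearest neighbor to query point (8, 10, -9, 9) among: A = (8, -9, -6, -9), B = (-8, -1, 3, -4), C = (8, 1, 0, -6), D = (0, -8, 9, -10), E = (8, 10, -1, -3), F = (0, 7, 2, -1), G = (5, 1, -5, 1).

Distances: d(A) = 40, d(B) = 52, d(C) = 33, d(D) = 63, d(E) = 20, d(F) = 32, d(G) = 24. Nearest: E = (8, 10, -1, -3) with distance 20.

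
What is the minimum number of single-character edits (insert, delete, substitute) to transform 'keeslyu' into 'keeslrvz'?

Let D[i][j] be the edit distance between the first i characters of 'keeslyu' and the first j characters of 'keeslrvz', with D[i][0] = i, D[0][j] = j, and D[i][j] = D[i-1][j-1] if the characters match, else 1 + min(D[i-1][j], D[i][j-1], D[i-1][j-1]). Filling the table (rows: prefixes of 'keeslyu', columns: prefixes of 'keeslrvz'):
     ε  k  e  e  s  l  r  v  z
  ε  0  1  2  3  4  5  6  7  8
  k  1  0  1  2  3  4  5  6  7
  e  2  1  0  1  2  3  4  5  6
  e  3  2  1  0  1  2  3  4  5
  s  4  3  2  1  0  1  2  3  4
  l  5  4  3  2  1  0  1  2  3
  y  6  5  4  3  2  1  1  2  3
  u  7  6  5  4  3  2  2  2  3
The bottom-right entry gives D[7][8] = 3, so no sequence of fewer than 3 edits works. Backtracking through the table gives one optimal edit sequence (3 edits):
  keeslyu → keeslryu (ins r @6)
  keeslryu → keeslrvu (sub y→v @7)
  keeslrvu → keeslrvz (sub u→z @8)
Edit distance = 3.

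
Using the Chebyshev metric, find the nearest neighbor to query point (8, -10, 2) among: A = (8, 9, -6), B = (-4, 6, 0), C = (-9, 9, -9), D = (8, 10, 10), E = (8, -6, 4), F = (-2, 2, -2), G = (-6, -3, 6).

Distances: d(A) = 19, d(B) = 16, d(C) = 19, d(D) = 20, d(E) = 4, d(F) = 12, d(G) = 14. Nearest: E = (8, -6, 4) with distance 4.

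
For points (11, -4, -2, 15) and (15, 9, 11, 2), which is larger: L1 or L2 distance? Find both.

L1 = |11 - 15| + |-4 - 9| + |-2 - 11| + |15 - 2| = 4 + 13 + 13 + 13 = 43
L2 = √(4² + 13² + 13² + 13²) = √523 ≈ 22.8692
L1 ≥ L2 always (equality iff movement is along one axis); L1 > L2 here.
Ratio L1/L2 = 43/√523 ≈ 1.8803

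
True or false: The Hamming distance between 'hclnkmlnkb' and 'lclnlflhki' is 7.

Differing positions: 1, 5, 6, 8, 10. Hamming distance = 5, so the claim that d_H = 7 is false.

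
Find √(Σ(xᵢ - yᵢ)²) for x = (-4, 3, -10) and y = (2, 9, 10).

√(Σ(x_i - y_i)²) = √((-4 - 2)² + (3 - 9)² + (-10 - 10)²)
= √((-6)² + (-6)² + (-20)²) = √(36 + 36 + 400) = √472 ≈ 21.7256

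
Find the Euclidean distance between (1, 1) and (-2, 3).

√(Σ(x_i - y_i)²) = √((1 - (-2))² + (1 - 3)²)
= √(3² + (-2)²) = √(9 + 4) = √13 ≈ 3.6056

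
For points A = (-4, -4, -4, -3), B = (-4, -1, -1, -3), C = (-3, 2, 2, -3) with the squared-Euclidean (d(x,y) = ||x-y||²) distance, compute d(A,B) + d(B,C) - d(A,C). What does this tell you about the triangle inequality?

d(A,B) = 0² + 3² + 3² + 0² = 18, d(B,C) = 1² + 3² + 3² + 0² = 19, d(A,C) = 1² + 6² + 6² + 0² = 73.
d(A,B) + d(B,C) - d(A,C) = 18 + 19 - 73 = 37 - 73 = -36. This is < 0, so the triangle inequality FAILS for these points (squared-Euclidean is not a metric).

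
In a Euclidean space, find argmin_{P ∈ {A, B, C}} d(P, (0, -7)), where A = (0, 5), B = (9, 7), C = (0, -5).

Distances: d(A) = 12, d(B) ≈ 16.6433, d(C) = 2. Nearest: C = (0, -5) with distance 2.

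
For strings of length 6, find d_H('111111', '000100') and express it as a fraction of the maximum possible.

Differing positions: 1, 2, 3, 5, 6. Hamming distance = 5. The maximum possible Hamming distance for length-6 strings is 6, so d_H/6 = 5/6 ≈ 0.8333.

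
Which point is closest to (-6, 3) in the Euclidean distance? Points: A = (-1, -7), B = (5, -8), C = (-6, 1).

Distances: d(A) ≈ 11.1803, d(B) ≈ 15.5563, d(C) = 2. Nearest: C = (-6, 1) with distance 2.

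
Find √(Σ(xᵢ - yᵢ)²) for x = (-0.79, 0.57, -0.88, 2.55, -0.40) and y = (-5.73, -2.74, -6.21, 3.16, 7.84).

√(Σ(x_i - y_i)²) = √((-0.79 - (-5.73))² + (0.57 - (-2.74))² + (-0.88 - (-6.21))² + (2.55 - 3.16)² + (-0.4 - 7.84)²)
= √(4.94² + 3.31² + 5.33² + (-0.61)² + (-8.24)²) = √(24.4036 + 10.9561 + 28.4089 + 0.3721 + 67.8976) = √132.0383 ≈ 11.4908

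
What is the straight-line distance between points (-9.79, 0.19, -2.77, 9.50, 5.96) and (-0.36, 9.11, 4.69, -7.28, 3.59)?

√(Σ(x_i - y_i)²) = √((-9.79 - (-0.36))² + (0.19 - 9.11)² + (-2.77 - 4.69)² + (9.5 - (-7.28))² + (5.96 - 3.59)²)
= √((-9.43)² + (-8.92)² + (-7.46)² + 16.78² + 2.37²) = √(88.9249 + 79.5664 + 55.6516 + 281.5684 + 5.6169) = √511.3282 ≈ 22.6126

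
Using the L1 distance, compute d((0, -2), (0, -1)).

Σ|x_i - y_i| = |0 - 0| + |-2 - (-1)| = 0 + 1 = 1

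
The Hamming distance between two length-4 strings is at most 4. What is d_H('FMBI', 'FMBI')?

Differing positions: none. Hamming distance = 0. The maximum possible Hamming distance for length-4 strings is 4, so d_H/4 = 0/4 = 0.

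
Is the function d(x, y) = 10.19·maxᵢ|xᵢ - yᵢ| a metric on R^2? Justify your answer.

Yes. The L∞ (Chebyshev) norm induces a metric on R^2, and multiplying a metric by a positive constant 10.19 > 0 preserves all four axioms: non-negativity (10.19·||x-y|| ≥ 0), identity (10.19·||x-y|| = 0 ⟺ ||x-y|| = 0 ⟺ x = y), symmetry (||x-y|| = ||y-x||), and the triangle inequality (10.19·||x-z|| ≤ 10.19·||x-y|| + 10.19·||y-z||). So d is a metric.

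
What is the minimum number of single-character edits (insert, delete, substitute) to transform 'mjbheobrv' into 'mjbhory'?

Let D[i][j] be the edit distance between the first i characters of 'mjbheobrv' and the first j characters of 'mjbhory', with D[i][0] = i, D[0][j] = j, and D[i][j] = D[i-1][j-1] if the characters match, else 1 + min(D[i-1][j], D[i][j-1], D[i-1][j-1]). Filling the table (rows: prefixes of 'mjbheobrv', columns: prefixes of 'mjbhory'):
     ε  m  j  b  h  o  r  y
  ε  0  1  2  3  4  5  6  7
  m  1  0  1  2  3  4  5  6
  j  2  1  0  1  2  3  4  5
  b  3  2  1  0  1  2  3  4
  h  4  3  2  1  0  1  2  3
  e  5  4  3  2  1  1  2  3
  o  6  5  4  3  2  1  2  3
  b  7  6  5  4  3  2  2  3
  r  8  7  6  5  4  3  2  3
  v  9  8  7  6  5  4  3  3
The bottom-right entry gives D[9][7] = 3, so no sequence of fewer than 3 edits works. Backtracking through the table gives one optimal edit sequence (3 edits):
  mjbheobrv → mjbhobrv (del e @5)
  mjbhobrv → mjbhorv (del b @6)
  mjbhorv → mjbhory (sub v→y @7)
Edit distance = 3.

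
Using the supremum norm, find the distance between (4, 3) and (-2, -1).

max(|x_i - y_i|) = max(|4 - (-2)|, |3 - (-1)|) = max(6, 4) = 6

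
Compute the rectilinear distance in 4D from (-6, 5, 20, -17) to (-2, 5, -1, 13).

Σ|x_i - y_i| = |-6 - (-2)| + |5 - 5| + |20 - (-1)| + |-17 - 13| = 4 + 0 + 21 + 30 = 55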